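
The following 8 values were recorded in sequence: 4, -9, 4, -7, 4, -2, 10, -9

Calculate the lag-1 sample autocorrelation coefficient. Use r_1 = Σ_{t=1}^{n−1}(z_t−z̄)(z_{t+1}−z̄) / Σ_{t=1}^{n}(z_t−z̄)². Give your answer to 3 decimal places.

Mean z̄ = (4 − 9 + 4 − 7 + 4 − 2 + 10 − 9)/8 = -0.6250
Σ(z_t−z̄)(z_{t+1}−z̄) = (-38.7344) + (-38.7344) + (-29.4844) + (-29.4844) + (-6.3594) + (-14.6094) + (-88.9844) = -246.3906
Denominator Σ(z_t−z̄)² = 359.8750
r_1 = -246.3906 / 359.8750 = -0.685

-0.685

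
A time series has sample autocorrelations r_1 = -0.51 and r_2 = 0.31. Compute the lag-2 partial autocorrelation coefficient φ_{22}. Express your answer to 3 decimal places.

0.067

φ_{22} = (r_2 − r_1²) / (1 − r_1²)
r_1² = (-0.51)² = 0.2601
Numerator = 0.31 − 0.2601 = 0.0499; denominator = 1 − 0.2601 = 0.7399
φ_{22} = 0.0499 / 0.7399 = 0.067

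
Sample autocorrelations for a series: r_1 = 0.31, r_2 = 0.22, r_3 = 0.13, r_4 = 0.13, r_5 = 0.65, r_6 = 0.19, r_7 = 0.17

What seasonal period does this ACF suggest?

5

The largest autocorrelation is r_5 = 0.65; the remaining lags stay at or below 0.31. The elevated value at lag 1 (0.31), dropping to 0.22 at lag 2, reflects decaying short-term dependence rather than seasonality.
The dominant spike at lag 5 indicates a seasonal period of 5.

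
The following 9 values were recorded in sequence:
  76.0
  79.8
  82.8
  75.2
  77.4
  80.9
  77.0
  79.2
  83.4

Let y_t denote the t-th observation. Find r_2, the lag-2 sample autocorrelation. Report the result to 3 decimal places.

-0.483

Mean ȳ = (76.0 + 79.8 + 82.8 + 75.2 + 77.4 + 80.9 + 77.0 + 79.2 + 83.4)/9 = 79.0778
Numerator Σ_{t=1}^{7}(y_t−ȳ)(y_{t+2}−ȳ) = -32.8399
Denominator Σ(y_t−ȳ)² = 68.0356
r_2 = -32.8399 / 68.0356 = -0.483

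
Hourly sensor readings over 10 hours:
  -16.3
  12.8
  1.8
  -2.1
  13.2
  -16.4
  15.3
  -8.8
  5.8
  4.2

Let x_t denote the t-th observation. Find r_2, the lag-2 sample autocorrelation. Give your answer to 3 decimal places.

Mean x̄ = (-16.3 + 12.8 + 1.8 − 2.1 + 13.2 − 16.4 + 15.3 − 8.8 + 5.8 + 4.2)/10 = 0.9500
Numerator Σ_{t=1}^{8}(x_t−x̄)(x_{t+2}−x̄) = 395.3850
Denominator Σ(x_t−x̄)² = 1234.1650
r_2 = 395.3850 / 1234.1650 = 0.320

0.320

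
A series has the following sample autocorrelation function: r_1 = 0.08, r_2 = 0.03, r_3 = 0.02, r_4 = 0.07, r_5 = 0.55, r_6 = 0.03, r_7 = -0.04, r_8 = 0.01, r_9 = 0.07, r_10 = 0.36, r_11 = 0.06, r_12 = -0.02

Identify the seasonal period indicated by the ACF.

The largest autocorrelation is r_5 = 0.55, with a weaker echo at lag 10 (0.36); the remaining lags stay at or below 0.08.
The dominant spike at lag 5 indicates a seasonal period of 5.

5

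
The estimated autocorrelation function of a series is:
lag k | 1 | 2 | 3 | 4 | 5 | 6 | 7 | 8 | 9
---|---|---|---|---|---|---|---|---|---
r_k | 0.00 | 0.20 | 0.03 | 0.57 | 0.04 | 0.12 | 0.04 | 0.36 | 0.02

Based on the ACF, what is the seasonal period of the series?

The largest autocorrelation is r_4 = 0.57, with a weaker echo at lag 8 (0.36); the remaining lags stay at or below 0.20.
The dominant spike at lag 4 indicates a seasonal period of 4.

4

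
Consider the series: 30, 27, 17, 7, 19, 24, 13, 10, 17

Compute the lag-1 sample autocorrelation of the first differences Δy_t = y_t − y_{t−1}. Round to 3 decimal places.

First differences Δy: -3, -10, -10, 12, 5, -11, -3, 7
Mean of differences = -1.6250
Numerator Σ(Δy_t−Δȳ)(Δy_{t+1}−Δȳ) = -3.2656
Denominator Σ(Δy_t−Δȳ)² = 535.8750
r_1(Δy) = -3.2656 / 535.8750 = -0.006

-0.006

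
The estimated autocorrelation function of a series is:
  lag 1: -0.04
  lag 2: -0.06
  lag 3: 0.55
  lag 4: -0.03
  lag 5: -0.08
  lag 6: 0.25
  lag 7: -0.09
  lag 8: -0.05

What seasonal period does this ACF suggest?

3

The largest autocorrelation is r_3 = 0.55, with a weaker echo at lag 6 (0.25); the remaining lags stay at or below -0.03.
The dominant spike at lag 3 indicates a seasonal period of 3.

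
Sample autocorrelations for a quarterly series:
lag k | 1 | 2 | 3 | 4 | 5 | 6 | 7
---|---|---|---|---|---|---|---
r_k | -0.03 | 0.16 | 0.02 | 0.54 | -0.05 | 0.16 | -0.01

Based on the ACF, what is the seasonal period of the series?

The largest autocorrelation is r_4 = 0.54; the remaining lags stay at or below 0.16.
The dominant spike at lag 4 indicates a seasonal period of 4.

4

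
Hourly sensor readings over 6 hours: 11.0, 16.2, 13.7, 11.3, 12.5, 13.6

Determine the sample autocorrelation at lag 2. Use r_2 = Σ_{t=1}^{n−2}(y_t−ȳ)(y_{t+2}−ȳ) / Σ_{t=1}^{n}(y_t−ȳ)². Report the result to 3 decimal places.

-0.448

Mean ȳ = (11.0 + 16.2 + 13.7 + 11.3 + 12.5 + 13.6)/6 = 13.0500
Deviations from mean: -2.0500, 3.1500, 0.6500, -1.7500, -0.5500, 0.5500
Numerator Σ_{t=1}^{4}(y_t−ȳ)(y_{t+2}−ȳ) = -8.1650
Denominator Σ(y_t−ȳ)² = 18.2150
r_2 = -8.1650 / 18.2150 = -0.448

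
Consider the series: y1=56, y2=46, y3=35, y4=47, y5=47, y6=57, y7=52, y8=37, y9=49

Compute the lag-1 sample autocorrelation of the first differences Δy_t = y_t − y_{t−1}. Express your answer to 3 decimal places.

-0.218

First differences Δy: -10, -11, 12, 0, 10, -5, -15, 12
Mean of differences = -0.8750
Numerator Σ(Δy_t−Δȳ)(Δy_{t+1}−Δȳ) = -185.6406
Denominator Σ(Δy_t−Δȳ)² = 852.8750
r_1(Δy) = -185.6406 / 852.8750 = -0.218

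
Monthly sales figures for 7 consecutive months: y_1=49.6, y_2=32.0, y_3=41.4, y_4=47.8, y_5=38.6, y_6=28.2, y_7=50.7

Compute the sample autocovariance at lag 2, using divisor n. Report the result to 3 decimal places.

-24.286

Mean ȳ = (49.6 + 32.0 + 41.4 + 47.8 + 38.6 + 28.2 + 50.7)/7 = 41.1857
Deviations: 8.4143, -9.1857, 0.2143, 6.6143, -2.5857, -12.9857, 9.5143
Σ_{t=1}^{5}(y_t−ȳ)(y_{t+2}−ȳ) = -170.0004
γ_2 = -170.0004 / 7 = -24.286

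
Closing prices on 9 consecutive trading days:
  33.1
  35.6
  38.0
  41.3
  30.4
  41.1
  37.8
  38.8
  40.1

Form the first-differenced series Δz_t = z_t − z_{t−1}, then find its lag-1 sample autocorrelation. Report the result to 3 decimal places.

First differences Δz: 2.5, 2.4, 3.3, -10.9, 10.7, -3.3, 1.0, 1.3
Mean of differences = 0.8750
Numerator Σ(Δz_t−Δz̄)(Δz_{t+1}−Δz̄) = -179.5556
Denominator Σ(Δz_t−Δz̄)² = 263.6550
r_1(Δz) = -179.5556 / 263.6550 = -0.681

-0.681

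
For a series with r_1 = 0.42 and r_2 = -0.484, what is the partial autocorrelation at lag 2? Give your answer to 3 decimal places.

-0.802

φ_{22} = (r_2 − r_1²) / (1 − r_1²)
r_1² = (0.42)² = 0.1764
Numerator = -0.484 − 0.1764 = -0.6604; denominator = 1 − 0.1764 = 0.8236
φ_{22} = -0.6604 / 0.8236 = -0.802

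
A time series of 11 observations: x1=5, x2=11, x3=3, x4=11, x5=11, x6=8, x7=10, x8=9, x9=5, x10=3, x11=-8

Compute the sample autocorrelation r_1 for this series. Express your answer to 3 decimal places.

0.184

Mean x̄ = (5 + 11 + 3 + 11 + 11 + 8 + 10 + 9 + 5 + 3 − 8)/11 = 6.1818
Numerator Σ_{t=1}^{10}(x_t−x̄)(x_{t+1}−x̄) = 58.8760
Denominator Σ(x_t−x̄)² = 319.6364
r_1 = 58.8760 / 319.6364 = 0.184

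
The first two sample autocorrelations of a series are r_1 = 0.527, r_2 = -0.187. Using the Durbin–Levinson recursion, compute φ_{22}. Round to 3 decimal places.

φ_{22} = (r_2 − r_1²) / (1 − r_1²)
r_1² = (0.527)² = 0.277729
Numerator = -0.187 − 0.2777 = -0.4647; denominator = 1 − 0.2777 = 0.7223
φ_{22} = -0.4647 / 0.7223 = -0.643

-0.643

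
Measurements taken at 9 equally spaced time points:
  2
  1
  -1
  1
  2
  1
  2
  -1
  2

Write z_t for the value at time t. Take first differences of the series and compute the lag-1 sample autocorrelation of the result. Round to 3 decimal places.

First differences Δz: -1, -2, 2, 1, -1, 1, -3, 3
Mean of differences = 0.0000
Numerator Σ(Δz_t−Δz̄)(Δz_{t+1}−Δz̄) = -14.0000
Denominator Σ(Δz_t−Δz̄)² = 30.0000
r_1(Δz) = -14.0000 / 30.0000 = -0.467

-0.467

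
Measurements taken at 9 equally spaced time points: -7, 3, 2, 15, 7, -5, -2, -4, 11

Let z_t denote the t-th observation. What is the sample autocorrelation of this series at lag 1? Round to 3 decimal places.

Mean z̄ = (-7 + 3 + 2 + 15 + 7 − 5 − 2 − 4 + 11)/9 = 2.2222
Numerator Σ_{t=1}^{8}(z_t−z̄)(z_{t+1}−z̄) = 18.5062
Denominator Σ(z_t−z̄)² = 457.5556
r_1 = 18.5062 / 457.5556 = 0.040

0.040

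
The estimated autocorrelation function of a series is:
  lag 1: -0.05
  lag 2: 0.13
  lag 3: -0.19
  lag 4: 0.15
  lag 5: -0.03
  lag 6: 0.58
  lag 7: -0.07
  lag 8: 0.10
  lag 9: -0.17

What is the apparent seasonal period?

6

The largest autocorrelation is r_6 = 0.58; the remaining lags stay at or below 0.15.
The dominant spike at lag 6 indicates a seasonal period of 6.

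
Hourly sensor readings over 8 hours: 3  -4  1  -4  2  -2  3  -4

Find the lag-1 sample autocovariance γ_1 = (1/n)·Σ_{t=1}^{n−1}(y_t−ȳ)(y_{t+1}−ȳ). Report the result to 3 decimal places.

-6.611

Mean ȳ = (3 − 4 + 1 − 4 + 2 − 2 + 3 − 4)/8 = -0.6250
Σ_{t=1}^{7}(y_t−ȳ)(y_{t+1}−ȳ) = -52.8906
γ_1 = -52.8906 / 8 = -6.611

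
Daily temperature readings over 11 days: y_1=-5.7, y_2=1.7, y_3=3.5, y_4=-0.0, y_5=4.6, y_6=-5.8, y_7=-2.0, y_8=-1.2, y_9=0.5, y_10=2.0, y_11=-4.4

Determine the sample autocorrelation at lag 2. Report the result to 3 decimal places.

Mean ȳ = (-5.7 + 1.7 + 3.5 − 0.0 + 4.6 − 5.8 − 2.0 − 1.2 + 0.5 + 2.0 − 4.4)/11 = -0.6182
Numerator Σ_{t=1}^{9}(y_t−ȳ)(y_{t+2}−ȳ) = -12.7016
Denominator Σ(y_t−ȳ)² = 127.2764
r_2 = -12.7016 / 127.2764 = -0.100

-0.100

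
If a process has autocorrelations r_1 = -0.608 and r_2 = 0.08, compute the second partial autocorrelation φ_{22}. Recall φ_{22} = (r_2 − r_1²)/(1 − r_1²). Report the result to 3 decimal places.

φ_{22} = (r_2 − r_1²) / (1 − r_1²)
r_1² = (-0.608)² = 0.369664
Numerator = 0.08 − 0.3697 = -0.2897; denominator = 1 − 0.3697 = 0.6303
φ_{22} = -0.2897 / 0.6303 = -0.460

-0.460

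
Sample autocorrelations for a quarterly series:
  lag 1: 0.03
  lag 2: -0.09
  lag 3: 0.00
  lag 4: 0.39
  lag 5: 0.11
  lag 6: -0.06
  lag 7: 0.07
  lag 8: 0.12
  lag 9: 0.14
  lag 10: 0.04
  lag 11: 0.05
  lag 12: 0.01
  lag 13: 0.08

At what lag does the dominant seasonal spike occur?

4

The largest autocorrelation is r_4 = 0.39; the remaining lags stay at or below 0.14.
The dominant spike at lag 4 indicates a seasonal period of 4.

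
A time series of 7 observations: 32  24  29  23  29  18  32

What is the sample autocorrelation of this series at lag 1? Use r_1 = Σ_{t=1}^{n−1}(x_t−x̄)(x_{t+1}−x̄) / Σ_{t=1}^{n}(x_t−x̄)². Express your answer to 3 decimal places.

Mean x̄ = (32 + 24 + 29 + 23 + 29 + 18 + 32)/7 = 26.7143
Deviations from mean: 5.2857, -2.7143, 2.2857, -3.7143, 2.2857, -8.7143, 5.2857
Numerator Σ_{t=1}^{6}(x_t−x̄)(x_{t+1}−x̄) = -103.5102
Denominator Σ(x_t−x̄)² = 163.4286
r_1 = -103.5102 / 163.4286 = -0.633

-0.633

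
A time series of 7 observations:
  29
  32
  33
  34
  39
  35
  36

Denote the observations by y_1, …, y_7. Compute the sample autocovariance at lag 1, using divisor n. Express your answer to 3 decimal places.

Mean ȳ = (29 + 32 + 33 + 34 + 39 + 35 + 36)/7 = 34.0000
Deviations: -5.0000, -2.0000, -1.0000, 0.0000, 5.0000, 1.0000, 2.0000
Σ_{t=1}^{6}(y_t−ȳ)(y_{t+1}−ȳ) = 19.0000
γ_1 = 19.0000 / 7 = 2.714

2.714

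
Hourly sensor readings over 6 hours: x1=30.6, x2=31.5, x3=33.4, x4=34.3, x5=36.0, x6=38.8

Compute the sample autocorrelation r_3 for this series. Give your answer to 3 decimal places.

Mean x̄ = (30.6 + 31.5 + 33.4 + 34.3 + 36.0 + 38.8)/6 = 34.1000
Deviations from mean: -3.5000, -2.6000, -0.7000, 0.2000, 1.9000, 4.7000
Σ(x_t−x̄)(x_{t+3}−x̄) = (-0.7000) + (-4.9400) + (-3.2900) = -8.9300
Denominator Σ(x_t−x̄)² = 45.2400
r_3 = -8.9300 / 45.2400 = -0.197

-0.197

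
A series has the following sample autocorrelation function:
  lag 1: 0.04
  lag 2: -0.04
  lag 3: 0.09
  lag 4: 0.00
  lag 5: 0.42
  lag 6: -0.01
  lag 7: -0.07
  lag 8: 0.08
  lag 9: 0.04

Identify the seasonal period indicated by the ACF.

The largest autocorrelation is r_5 = 0.42; the remaining lags stay at or below 0.09.
The dominant spike at lag 5 indicates a seasonal period of 5.

5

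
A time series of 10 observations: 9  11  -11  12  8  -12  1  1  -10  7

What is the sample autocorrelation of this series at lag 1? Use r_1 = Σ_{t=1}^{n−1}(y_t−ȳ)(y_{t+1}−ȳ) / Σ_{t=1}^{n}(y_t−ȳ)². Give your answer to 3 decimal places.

-0.309

Mean ȳ = (9 + 11 − 11 + 12 + 8 − 12 + 1 + 1 − 10 + 7)/10 = 1.6000
Numerator Σ_{t=1}^{9}(y_t−ȳ)(y_{t+1}−ȳ) = -247.5600
Denominator Σ(y_t−ȳ)² = 800.4000
r_1 = -247.5600 / 800.4000 = -0.309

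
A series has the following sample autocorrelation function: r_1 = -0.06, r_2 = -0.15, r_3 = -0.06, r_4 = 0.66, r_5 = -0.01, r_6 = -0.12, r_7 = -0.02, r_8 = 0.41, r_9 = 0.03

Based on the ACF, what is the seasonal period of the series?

4

The largest autocorrelation is r_4 = 0.66, with a weaker echo at lag 8 (0.41); the remaining lags stay at or below 0.03.
The dominant spike at lag 4 indicates a seasonal period of 4.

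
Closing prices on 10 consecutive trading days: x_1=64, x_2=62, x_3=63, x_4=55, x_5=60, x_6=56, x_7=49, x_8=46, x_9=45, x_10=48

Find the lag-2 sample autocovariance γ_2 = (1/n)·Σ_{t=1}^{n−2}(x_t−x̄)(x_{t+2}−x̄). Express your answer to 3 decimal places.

Mean x̄ = (64 + 62 + 63 + 55 + 60 + 56 + 49 + 46 + 45 + 48)/10 = 54.8000
Σ_{t=1}^{8}(x_t−x̄)(x_{t+2}−x̄) = 195.7200
γ_2 = 195.7200 / 10 = 19.572

19.572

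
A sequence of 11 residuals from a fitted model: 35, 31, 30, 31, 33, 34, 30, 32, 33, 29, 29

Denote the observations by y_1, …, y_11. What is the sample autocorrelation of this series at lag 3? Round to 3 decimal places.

Mean ȳ = (35 + 31 + 30 + 31 + 33 + 34 + 30 + 32 + 33 + 29 + 29)/11 = 31.5455
Numerator Σ_{t=1}^{8}(y_t−ȳ)(y_{t+3}−ȳ) = 1.3802
Denominator Σ(y_t−ȳ)² = 40.7273
r_3 = 1.3802 / 40.7273 = 0.034

0.034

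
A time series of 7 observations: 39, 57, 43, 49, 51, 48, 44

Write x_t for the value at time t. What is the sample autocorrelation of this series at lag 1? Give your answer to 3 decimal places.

Mean x̄ = (39 + 57 + 43 + 49 + 51 + 48 + 44)/7 = 47.2857
Deviations from mean: -8.2857, 9.7143, -4.2857, 1.7143, 3.7143, 0.7143, -3.2857
Numerator Σ_{t=1}^{6}(x_t−x̄)(x_{t+1}−x̄) = -122.7959
Denominator Σ(x_t−x̄)² = 209.4286
r_1 = -122.7959 / 209.4286 = -0.586

-0.586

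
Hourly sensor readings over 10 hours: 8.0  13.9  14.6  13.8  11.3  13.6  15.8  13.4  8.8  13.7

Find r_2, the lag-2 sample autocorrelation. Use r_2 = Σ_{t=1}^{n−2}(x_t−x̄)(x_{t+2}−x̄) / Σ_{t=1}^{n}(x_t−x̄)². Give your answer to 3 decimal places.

-0.423

Mean x̄ = (8.0 + 13.9 + 14.6 + 13.8 + 11.3 + 13.6 + 15.8 + 13.4 + 8.8 + 13.7)/10 = 12.6900
Numerator Σ_{t=1}^{8}(x_t−x̄)(x_{t+2}−x̄) = -24.3172
Denominator Σ(x_t−x̄)² = 57.4290
r_2 = -24.3172 / 57.4290 = -0.423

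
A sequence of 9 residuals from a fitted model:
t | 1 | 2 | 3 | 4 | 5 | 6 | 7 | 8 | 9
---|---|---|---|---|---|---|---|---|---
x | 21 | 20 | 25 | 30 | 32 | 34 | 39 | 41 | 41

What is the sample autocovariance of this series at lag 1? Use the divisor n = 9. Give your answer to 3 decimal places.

42.892

Mean x̄ = (21 + 20 + 25 + 30 + 32 + 34 + 39 + 41 + 41)/9 = 31.4444
Σ_{t=1}^{8}(x_t−x̄)(x_{t+1}−x̄) = 386.0247
γ_1 = 386.0247 / 9 = 42.892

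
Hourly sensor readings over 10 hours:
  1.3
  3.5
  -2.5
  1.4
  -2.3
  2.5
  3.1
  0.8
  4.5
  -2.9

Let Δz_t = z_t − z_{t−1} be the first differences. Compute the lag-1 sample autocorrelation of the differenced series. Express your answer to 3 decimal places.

First differences Δz: 2.2, -6.0, 3.9, -3.7, 4.8, 0.6, -2.3, 3.7, -7.4
Mean of differences = -0.4667
Numerator Σ(Δz_t−Δz̄)(Δz_{t+1}−Δz̄) = -102.9311
Denominator Σ(Δz_t−Δz̄)² = 164.9200
r_1(Δz) = -102.9311 / 164.9200 = -0.624

-0.624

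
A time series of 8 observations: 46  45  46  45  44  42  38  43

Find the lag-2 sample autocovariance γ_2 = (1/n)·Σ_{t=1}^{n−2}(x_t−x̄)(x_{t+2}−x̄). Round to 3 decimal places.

0.637

Mean x̄ = (46 + 45 + 46 + 45 + 44 + 42 + 38 + 43)/8 = 43.6250
Deviations: 2.3750, 1.3750, 2.3750, 1.3750, 0.3750, -1.6250, -5.6250, -0.6250
Σ_{t=1}^{6}(x_t−x̄)(x_{t+2}−x̄) = 5.0938
γ_2 = 5.0938 / 8 = 0.637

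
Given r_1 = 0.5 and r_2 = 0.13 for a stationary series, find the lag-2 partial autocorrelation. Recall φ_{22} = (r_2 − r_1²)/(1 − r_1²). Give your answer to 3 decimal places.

φ_{22} = (r_2 − r_1²) / (1 − r_1²)
r_1² = (0.5)² = 0.25
Numerator = 0.13 − 0.2500 = -0.1200; denominator = 1 − 0.2500 = 0.7500
φ_{22} = -0.1200 / 0.7500 = -0.160

-0.160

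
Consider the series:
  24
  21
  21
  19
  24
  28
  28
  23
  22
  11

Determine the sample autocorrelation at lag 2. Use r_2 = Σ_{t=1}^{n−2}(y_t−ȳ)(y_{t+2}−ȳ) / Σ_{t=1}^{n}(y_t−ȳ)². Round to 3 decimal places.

-0.062

Mean ȳ = (24 + 21 + 21 + 19 + 24 + 28 + 28 + 23 + 22 + 11)/10 = 22.1000
Numerator Σ_{t=1}^{8}(y_t−ȳ)(y_{t+2}−ȳ) = -13.1200
Denominator Σ(y_t−ȳ)² = 212.9000
r_2 = -13.1200 / 212.9000 = -0.062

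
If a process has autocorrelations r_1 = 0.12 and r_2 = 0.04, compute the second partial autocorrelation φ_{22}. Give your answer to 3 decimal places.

φ_{22} = (r_2 − r_1²) / (1 − r_1²)
r_1² = (0.12)² = 0.0144
Numerator = 0.04 − 0.0144 = 0.0256; denominator = 1 − 0.0144 = 0.9856
φ_{22} = 0.0256 / 0.9856 = 0.026

0.026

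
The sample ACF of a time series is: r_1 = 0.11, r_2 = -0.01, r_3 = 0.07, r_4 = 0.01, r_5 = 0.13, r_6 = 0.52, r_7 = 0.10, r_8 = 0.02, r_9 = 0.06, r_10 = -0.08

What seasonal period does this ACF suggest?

6

The largest autocorrelation is r_6 = 0.52; the remaining lags stay at or below 0.13.
The dominant spike at lag 6 indicates a seasonal period of 6.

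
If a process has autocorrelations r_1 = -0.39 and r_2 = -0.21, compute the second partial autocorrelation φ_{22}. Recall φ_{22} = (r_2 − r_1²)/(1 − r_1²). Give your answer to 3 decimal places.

φ_{22} = (r_2 − r_1²) / (1 − r_1²)
r_1² = (-0.39)² = 0.1521
Numerator = -0.21 − 0.1521 = -0.3621; denominator = 1 − 0.1521 = 0.8479
φ_{22} = -0.3621 / 0.8479 = -0.427

-0.427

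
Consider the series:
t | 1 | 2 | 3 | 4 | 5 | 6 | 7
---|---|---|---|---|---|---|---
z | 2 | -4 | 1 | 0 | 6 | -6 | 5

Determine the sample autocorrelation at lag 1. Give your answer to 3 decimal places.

-0.662

Mean z̄ = (2 − 4 + 1 + 0 + 6 − 6 + 5)/7 = 0.5714
Σ(z_t−z̄)(z_{t+1}−z̄) = (-6.5306) + (-1.9592) + (-0.2449) + (-3.1020) + (-35.6735) + (-29.1020) = -76.6122
Denominator Σ(z_t−z̄)² = 115.7143
r_1 = -76.6122 / 115.7143 = -0.662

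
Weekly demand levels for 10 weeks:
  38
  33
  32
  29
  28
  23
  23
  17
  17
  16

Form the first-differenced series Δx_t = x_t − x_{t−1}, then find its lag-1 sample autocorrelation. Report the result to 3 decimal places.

-0.658

First differences Δx: -5, -1, -3, -1, -5, 0, -6, 0, -1
Mean of differences = -2.4444
Numerator Σ(Δx_t−Δx̄)(Δx_{t+1}−Δx̄) = -29.0864
Denominator Σ(Δx_t−Δx̄)² = 44.2222
r_1(Δx) = -29.0864 / 44.2222 = -0.658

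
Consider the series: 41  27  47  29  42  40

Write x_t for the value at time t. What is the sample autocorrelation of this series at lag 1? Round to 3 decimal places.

-0.782

Mean x̄ = (41 + 27 + 47 + 29 + 42 + 40)/6 = 37.6667
Deviations from mean: 3.3333, -10.6667, 9.3333, -8.6667, 4.3333, 2.3333
Numerator Σ_{t=1}^{5}(x_t−x̄)(x_{t+1}−x̄) = -243.4444
Denominator Σ(x_t−x̄)² = 311.3333
r_1 = -243.4444 / 311.3333 = -0.782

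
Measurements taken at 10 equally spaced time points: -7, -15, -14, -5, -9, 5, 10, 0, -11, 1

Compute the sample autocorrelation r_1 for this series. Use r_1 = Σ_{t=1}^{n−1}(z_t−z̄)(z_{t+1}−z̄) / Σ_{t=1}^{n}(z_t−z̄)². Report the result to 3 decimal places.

0.368

Mean z̄ = (-7 − 15 − 14 − 5 − 9 + 5 + 10 + 0 − 11 + 1)/10 = -4.5000
Numerator Σ_{t=1}^{9}(z_t−z̄)(z_{t+1}−z̄) = 228.2500
Denominator Σ(z_t−z̄)² = 620.5000
r_1 = 228.2500 / 620.5000 = 0.368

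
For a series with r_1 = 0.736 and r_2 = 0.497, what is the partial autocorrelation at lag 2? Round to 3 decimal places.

φ_{22} = (r_2 − r_1²) / (1 − r_1²)
r_1² = (0.736)² = 0.541696
Numerator = 0.497 − 0.5417 = -0.0447; denominator = 1 − 0.5417 = 0.4583
φ_{22} = -0.0447 / 0.4583 = -0.098

-0.098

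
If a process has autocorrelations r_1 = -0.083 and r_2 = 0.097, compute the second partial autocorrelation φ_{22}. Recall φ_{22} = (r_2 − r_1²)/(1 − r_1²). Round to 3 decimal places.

0.091

φ_{22} = (r_2 − r_1²) / (1 − r_1²)
r_1² = (-0.083)² = 0.006889
Numerator = 0.097 − 0.0069 = 0.0901; denominator = 1 − 0.0069 = 0.9931
φ_{22} = 0.0901 / 0.9931 = 0.091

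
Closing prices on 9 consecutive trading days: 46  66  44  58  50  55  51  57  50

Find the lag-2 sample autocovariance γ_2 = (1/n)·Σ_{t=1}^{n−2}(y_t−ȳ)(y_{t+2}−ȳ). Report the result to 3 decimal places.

Mean ȳ = (46 + 66 + 44 + 58 + 50 + 55 + 51 + 57 + 50)/9 = 53.0000
Σ_{t=1}^{7}(y_t−ȳ)(y_{t+2}−ȳ) = 185.0000
γ_2 = 185.0000 / 9 = 20.556

20.556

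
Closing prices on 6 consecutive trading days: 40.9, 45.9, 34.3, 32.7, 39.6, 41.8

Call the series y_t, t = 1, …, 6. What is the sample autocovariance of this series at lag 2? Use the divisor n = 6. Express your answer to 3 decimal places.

Mean ȳ = (40.9 + 45.9 + 34.3 + 32.7 + 39.6 + 41.8)/6 = 39.2000
Deviations: 1.7000, 6.7000, -4.9000, -6.5000, 0.4000, 2.6000
Σ_{t=1}^{4}(y_t−ȳ)(y_{t+2}−ȳ) = -70.7400
γ_2 = -70.7400 / 6 = -11.790

-11.790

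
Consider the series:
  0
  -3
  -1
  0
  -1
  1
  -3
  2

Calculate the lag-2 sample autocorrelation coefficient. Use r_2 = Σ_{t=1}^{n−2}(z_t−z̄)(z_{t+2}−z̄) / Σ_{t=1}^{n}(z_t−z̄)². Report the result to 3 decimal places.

0.210

Mean z̄ = (0 − 3 − 1 + 0 − 1 + 1 − 3 + 2)/8 = -0.6250
Deviations from mean: 0.6250, -2.3750, -0.3750, 0.6250, -0.3750, 1.6250, -2.3750, 2.6250
Σ(z_t−z̄)(z_{t+2}−z̄) = (-0.2344) + (-1.4844) + (0.1406) + (1.0156) + (0.8906) + (4.2656) = 4.5938
Denominator Σ(z_t−z̄)² = 21.8750
r_2 = 4.5938 / 21.8750 = 0.210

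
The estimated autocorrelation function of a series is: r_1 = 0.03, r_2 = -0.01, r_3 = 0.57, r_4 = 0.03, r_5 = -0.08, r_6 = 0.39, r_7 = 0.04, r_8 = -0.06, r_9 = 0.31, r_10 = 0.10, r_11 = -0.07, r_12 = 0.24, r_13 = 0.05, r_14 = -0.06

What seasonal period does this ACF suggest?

The largest autocorrelation is r_3 = 0.57, with weaker echoes at lags 6 (0.39), 9 (0.31) and 12 (0.24); the remaining lags stay at or below 0.10.
The dominant spike at lag 3 indicates a seasonal period of 3.

3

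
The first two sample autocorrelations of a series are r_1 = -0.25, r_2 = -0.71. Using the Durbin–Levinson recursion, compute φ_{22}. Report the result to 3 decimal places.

φ_{22} = (r_2 − r_1²) / (1 − r_1²)
r_1² = (-0.25)² = 0.0625
Numerator = -0.71 − 0.0625 = -0.7725; denominator = 1 − 0.0625 = 0.9375
φ_{22} = -0.7725 / 0.9375 = -0.824

-0.824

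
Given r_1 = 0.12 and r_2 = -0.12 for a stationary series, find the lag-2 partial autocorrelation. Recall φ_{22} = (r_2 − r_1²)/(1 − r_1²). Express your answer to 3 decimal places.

φ_{22} = (r_2 − r_1²) / (1 − r_1²)
r_1² = (0.12)² = 0.0144
Numerator = -0.12 − 0.0144 = -0.1344; denominator = 1 − 0.0144 = 0.9856
φ_{22} = -0.1344 / 0.9856 = -0.136

-0.136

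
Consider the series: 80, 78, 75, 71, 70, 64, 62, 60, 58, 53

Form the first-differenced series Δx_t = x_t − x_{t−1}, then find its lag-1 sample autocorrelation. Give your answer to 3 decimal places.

First differences Δx: -2, -3, -4, -1, -6, -2, -2, -2, -5
Mean of differences = -3.0000
Numerator Σ(Δx_t−Δx̄)(Δx_{t+1}−Δx̄) = -11.0000
Denominator Σ(Δx_t−Δx̄)² = 22.0000
r_1(Δx) = -11.0000 / 22.0000 = -0.500

-0.500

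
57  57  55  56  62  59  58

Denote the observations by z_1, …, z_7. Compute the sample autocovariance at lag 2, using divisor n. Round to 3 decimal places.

Mean z̄ = (57 + 57 + 55 + 56 + 62 + 59 + 58)/7 = 57.7143
Σ_{t=1}^{5}(z_t−z̄)(z_{t+2}−z̄) = -9.4490
γ_2 = -9.4490 / 7 = -1.350

-1.350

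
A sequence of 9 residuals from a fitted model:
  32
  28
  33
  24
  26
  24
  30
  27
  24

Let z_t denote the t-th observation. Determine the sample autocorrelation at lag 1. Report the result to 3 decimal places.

-0.124

Mean z̄ = (32 + 28 + 33 + 24 + 26 + 24 + 30 + 27 + 24)/9 = 27.5556
Numerator Σ_{t=1}^{8}(z_t−z̄)(z_{t+1}−z̄) = -11.9753
Denominator Σ(z_t−z̄)² = 96.2222
r_1 = -11.9753 / 96.2222 = -0.124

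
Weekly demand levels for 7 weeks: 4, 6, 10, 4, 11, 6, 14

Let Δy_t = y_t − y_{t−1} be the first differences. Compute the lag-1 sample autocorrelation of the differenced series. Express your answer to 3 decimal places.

-0.766

First differences Δy: 2, 4, -6, 7, -5, 8
Mean of differences = 1.6667
Numerator Σ(Δy_t−Δȳ)(Δy_{t+1}−Δȳ) = -135.7778
Denominator Σ(Δy_t−Δȳ)² = 177.3333
r_1(Δy) = -135.7778 / 177.3333 = -0.766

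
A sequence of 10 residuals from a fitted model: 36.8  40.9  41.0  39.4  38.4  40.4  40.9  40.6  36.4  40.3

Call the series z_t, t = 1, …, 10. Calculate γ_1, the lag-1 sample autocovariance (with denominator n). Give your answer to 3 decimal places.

-0.582

Mean z̄ = (36.8 + 40.9 + 41.0 + 39.4 + 38.4 + 40.4 + 40.9 + 40.6 + 36.4 + 40.3)/10 = 39.5100
Σ_{t=1}^{9}(z_t−z̄)(z_{t+1}−z̄) = -5.8201
γ_1 = -5.8201 / 10 = -0.582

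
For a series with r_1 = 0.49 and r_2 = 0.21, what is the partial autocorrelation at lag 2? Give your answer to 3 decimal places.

φ_{22} = (r_2 − r_1²) / (1 − r_1²)
r_1² = (0.49)² = 0.2401
Numerator = 0.21 − 0.2401 = -0.0301; denominator = 1 − 0.2401 = 0.7599
φ_{22} = -0.0301 / 0.7599 = -0.040

-0.040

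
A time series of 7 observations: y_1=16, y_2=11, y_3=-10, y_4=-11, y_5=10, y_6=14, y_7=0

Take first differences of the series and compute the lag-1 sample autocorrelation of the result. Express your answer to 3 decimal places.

0.124

First differences Δy: -5, -21, -1, 21, 4, -14
Mean of differences = -2.6667
Numerator Σ(Δy_t−Δȳ)(Δy_{t+1}−Δȳ) = 133.8889
Denominator Σ(Δy_t−Δȳ)² = 1077.3333
r_1(Δy) = 133.8889 / 1077.3333 = 0.124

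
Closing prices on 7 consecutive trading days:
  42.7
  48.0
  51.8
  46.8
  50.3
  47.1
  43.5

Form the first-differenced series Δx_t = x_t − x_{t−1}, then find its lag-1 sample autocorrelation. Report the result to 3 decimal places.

-0.155

First differences Δx: 5.3, 3.8, -5.0, 3.5, -3.2, -3.6
Mean of differences = 0.1333
Numerator Σ(Δx_t−Δx̄)(Δx_{t+1}−Δx̄) = -15.9378
Denominator Σ(Δx_t−Δx̄)² = 102.8733
r_1(Δx) = -15.9378 / 102.8733 = -0.155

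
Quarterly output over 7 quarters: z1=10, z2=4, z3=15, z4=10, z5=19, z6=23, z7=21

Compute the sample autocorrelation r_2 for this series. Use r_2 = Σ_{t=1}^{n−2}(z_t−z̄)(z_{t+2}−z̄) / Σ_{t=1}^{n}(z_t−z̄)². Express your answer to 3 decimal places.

Mean z̄ = (10 + 4 + 15 + 10 + 19 + 23 + 21)/7 = 14.5714
Σ(z_t−z̄)(z_{t+2}−z̄) = (-1.9592) + (48.3265) + (1.8980) + (-38.5306) + (28.4694) = 38.2041
Denominator Σ(z_t−z̄)² = 285.7143
r_2 = 38.2041 / 285.7143 = 0.134

0.134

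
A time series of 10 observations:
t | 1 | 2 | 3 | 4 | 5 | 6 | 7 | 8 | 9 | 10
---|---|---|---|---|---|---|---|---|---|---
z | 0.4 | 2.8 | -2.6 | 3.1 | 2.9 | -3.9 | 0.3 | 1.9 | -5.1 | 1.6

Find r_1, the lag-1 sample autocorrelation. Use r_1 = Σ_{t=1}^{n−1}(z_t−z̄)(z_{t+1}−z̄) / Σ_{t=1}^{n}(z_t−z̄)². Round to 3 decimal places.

-0.436

Mean z̄ = (0.4 + 2.8 − 2.6 + 3.1 + 2.9 − 3.9 + 0.3 + 1.9 − 5.1 + 1.6)/10 = 0.1400
Numerator Σ_{t=1}^{9}(z_t−z̄)(z_{t+1}−z̄) = -34.9256
Denominator Σ(z_t−z̄)² = 80.0640
r_1 = -34.9256 / 80.0640 = -0.436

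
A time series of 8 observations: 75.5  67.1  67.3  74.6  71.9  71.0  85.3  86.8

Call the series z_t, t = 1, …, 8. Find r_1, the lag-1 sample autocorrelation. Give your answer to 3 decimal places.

0.390

Mean z̄ = (75.5 + 67.1 + 67.3 + 74.6 + 71.9 + 71.0 + 85.3 + 86.8)/8 = 74.9375
Σ(z_t−z̄)(z_{t+1}−z̄) = (-4.4086) + (59.8589) + (2.5777) + (1.0252) + (11.9602) + (-40.8023) + (122.9252) = 153.1361
Denominator Σ(z_t−z̄)² = 393.0188
r_1 = 153.1361 / 393.0188 = 0.390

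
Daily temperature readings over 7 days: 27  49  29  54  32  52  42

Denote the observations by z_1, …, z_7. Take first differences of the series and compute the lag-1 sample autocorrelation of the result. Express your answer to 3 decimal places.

First differences Δz: 22, -20, 25, -22, 20, -10
Mean of differences = 2.5000
Numerator Σ(Δz_t−Δz̄)(Δz_{t+1}−Δz̄) = -2143.7500
Denominator Σ(Δz_t−Δz̄)² = 2455.5000
r_1(Δz) = -2143.7500 / 2455.5000 = -0.873

-0.873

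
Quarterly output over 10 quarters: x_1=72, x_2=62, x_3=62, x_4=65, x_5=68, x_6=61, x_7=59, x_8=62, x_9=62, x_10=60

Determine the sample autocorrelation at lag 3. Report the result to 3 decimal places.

Mean x̄ = (72 + 62 + 62 + 65 + 68 + 61 + 59 + 62 + 62 + 60)/10 = 63.3000
Σ(x_t−x̄)(x_{t+3}−x̄) = (14.7900) + (-6.1100) + (2.9900) + (-7.3100) + (-6.1100) + (2.9900) + (14.1900) = 15.4300
Denominator Σ(x_t−x̄)² = 142.1000
r_3 = 15.4300 / 142.1000 = 0.109

0.109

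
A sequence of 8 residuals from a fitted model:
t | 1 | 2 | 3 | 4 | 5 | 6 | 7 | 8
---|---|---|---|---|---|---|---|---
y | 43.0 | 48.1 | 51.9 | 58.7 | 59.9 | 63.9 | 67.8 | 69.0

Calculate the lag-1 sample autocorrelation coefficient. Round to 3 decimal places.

Mean ȳ = (43.0 + 48.1 + 51.9 + 58.7 + 59.9 + 63.9 + 67.8 + 69.0)/8 = 57.7875
Deviations from mean: -14.7875, -9.6875, -5.8875, 0.9125, 2.1125, 6.1125, 10.0125, 11.2125
Numerator Σ_{t=1}^{7}(y_t−ȳ)(y_{t+1}−ȳ) = 383.2236
Denominator Σ(y_t−ȳ)² = 615.8088
r_1 = 383.2236 / 615.8088 = 0.622

0.622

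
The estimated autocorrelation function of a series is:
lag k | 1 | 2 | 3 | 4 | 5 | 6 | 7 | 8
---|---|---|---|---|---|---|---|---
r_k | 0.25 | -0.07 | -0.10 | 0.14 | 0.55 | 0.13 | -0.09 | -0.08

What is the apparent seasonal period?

The largest autocorrelation is r_5 = 0.55; the remaining lags stay at or below 0.25.
The dominant spike at lag 5 indicates a seasonal period of 5.

5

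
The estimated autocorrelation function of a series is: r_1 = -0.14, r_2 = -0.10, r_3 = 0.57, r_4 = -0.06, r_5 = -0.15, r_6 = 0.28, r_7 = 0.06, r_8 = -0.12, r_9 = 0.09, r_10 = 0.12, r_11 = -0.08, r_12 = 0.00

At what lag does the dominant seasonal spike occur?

The largest autocorrelation is r_3 = 0.57, with a weaker echo at lag 6 (0.28); the remaining lags stay at or below 0.12.
The dominant spike at lag 3 indicates a seasonal period of 3.

3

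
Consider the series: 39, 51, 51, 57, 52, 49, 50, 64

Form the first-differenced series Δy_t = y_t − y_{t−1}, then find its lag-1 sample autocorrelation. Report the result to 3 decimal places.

-0.041

First differences Δy: 12, 0, 6, -5, -3, 1, 14
Mean of differences = 3.5714
Numerator Σ(Δy_t−Δȳ)(Δy_{t+1}−Δȳ) = -13.1837
Denominator Σ(Δy_t−Δȳ)² = 321.7143
r_1(Δy) = -13.1837 / 321.7143 = -0.041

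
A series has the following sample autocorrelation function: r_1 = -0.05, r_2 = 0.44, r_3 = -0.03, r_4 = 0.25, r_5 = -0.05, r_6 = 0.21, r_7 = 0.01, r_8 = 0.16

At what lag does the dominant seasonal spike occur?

The largest autocorrelation is r_2 = 0.44, with weaker echoes at lags 4 (0.25), 6 (0.21) and 8 (0.16); the remaining lags stay at or below 0.01.
The dominant spike at lag 2 indicates a seasonal period of 2.

2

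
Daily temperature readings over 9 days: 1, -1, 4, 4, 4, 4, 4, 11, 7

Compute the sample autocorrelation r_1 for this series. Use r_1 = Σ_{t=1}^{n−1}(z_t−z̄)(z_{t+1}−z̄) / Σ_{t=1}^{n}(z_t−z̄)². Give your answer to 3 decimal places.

0.388

Mean z̄ = (1 − 1 + 4 + 4 + 4 + 4 + 4 + 11 + 7)/9 = 4.2222
Numerator Σ_{t=1}^{8}(z_t−z̄)(z_{t+1}−z̄) = 35.5062
Denominator Σ(z_t−z̄)² = 91.5556
r_1 = 35.5062 / 91.5556 = 0.388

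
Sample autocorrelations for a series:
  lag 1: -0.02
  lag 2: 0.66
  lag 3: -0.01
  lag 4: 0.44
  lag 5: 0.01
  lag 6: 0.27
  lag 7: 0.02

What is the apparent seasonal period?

The largest autocorrelation is r_2 = 0.66, with weaker echoes at lags 4 (0.44) and 6 (0.27); the remaining lags stay at or below 0.02.
The dominant spike at lag 2 indicates a seasonal period of 2.

2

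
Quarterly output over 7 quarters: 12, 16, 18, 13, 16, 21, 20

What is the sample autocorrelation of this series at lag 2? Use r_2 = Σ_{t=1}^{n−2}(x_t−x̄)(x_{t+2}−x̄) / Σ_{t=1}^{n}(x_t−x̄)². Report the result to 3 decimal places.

Mean x̄ = (12 + 16 + 18 + 13 + 16 + 21 + 20)/7 = 16.5714
Deviations from mean: -4.5714, -0.5714, 1.4286, -3.5714, -0.5714, 4.4286, 3.4286
Numerator Σ_{t=1}^{5}(x_t−x̄)(x_{t+2}−x̄) = -23.0816
Denominator Σ(x_t−x̄)² = 67.7143
r_2 = -23.0816 / 67.7143 = -0.341

-0.341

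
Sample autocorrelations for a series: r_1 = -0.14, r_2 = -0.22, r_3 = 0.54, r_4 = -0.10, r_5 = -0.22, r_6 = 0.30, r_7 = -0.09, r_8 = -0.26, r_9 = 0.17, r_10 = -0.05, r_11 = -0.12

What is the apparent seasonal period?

The largest autocorrelation is r_3 = 0.54, with weaker echoes at lags 6 (0.30) and 9 (0.17); the remaining lags stay at or below -0.05.
The dominant spike at lag 3 indicates a seasonal period of 3.

3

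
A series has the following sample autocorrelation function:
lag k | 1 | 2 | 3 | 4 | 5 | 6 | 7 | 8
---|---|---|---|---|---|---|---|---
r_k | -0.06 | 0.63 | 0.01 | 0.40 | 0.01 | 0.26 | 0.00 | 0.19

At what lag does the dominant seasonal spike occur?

The largest autocorrelation is r_2 = 0.63, with weaker echoes at lags 4 (0.40), 6 (0.26) and 8 (0.19); the remaining lags stay at or below 0.01.
The dominant spike at lag 2 indicates a seasonal period of 2.

2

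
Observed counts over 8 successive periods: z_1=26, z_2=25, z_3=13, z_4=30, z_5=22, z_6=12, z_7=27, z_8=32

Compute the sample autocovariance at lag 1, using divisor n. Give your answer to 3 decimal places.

-10.596

Mean z̄ = (26 + 25 + 13 + 30 + 22 + 12 + 27 + 32)/8 = 23.3750
Deviations: 2.6250, 1.6250, -10.3750, 6.6250, -1.3750, -11.3750, 3.6250, 8.6250
Σ_{t=1}^{7}(z_t−z̄)(z_{t+1}−z̄) = -84.7656
γ_1 = -84.7656 / 8 = -10.596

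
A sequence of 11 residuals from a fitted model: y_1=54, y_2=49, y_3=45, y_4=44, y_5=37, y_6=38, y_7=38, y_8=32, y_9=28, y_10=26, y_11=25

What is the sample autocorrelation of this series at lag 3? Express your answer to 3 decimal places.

Mean ȳ = (54 + 49 + 45 + 44 + 37 + 38 + 38 + 32 + 28 + 26 + 25)/11 = 37.8182
Numerator Σ_{t=1}^{8}(y_t−ȳ)(y_{t+3}−ȳ) = 168.7190
Denominator Σ(y_t−ȳ)² = 911.6364
r_3 = 168.7190 / 911.6364 = 0.185

0.185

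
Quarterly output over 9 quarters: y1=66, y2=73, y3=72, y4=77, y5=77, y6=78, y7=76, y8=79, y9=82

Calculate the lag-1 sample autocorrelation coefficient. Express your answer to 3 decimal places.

Mean ȳ = (66 + 73 + 72 + 77 + 77 + 78 + 76 + 79 + 82)/9 = 75.5556
Numerator Σ_{t=1}^{8}(y_t−ȳ)(y_{t+1}−ȳ) = 58.8025
Denominator Σ(y_t−ȳ)² = 174.2222
r_1 = 58.8025 / 174.2222 = 0.338

0.338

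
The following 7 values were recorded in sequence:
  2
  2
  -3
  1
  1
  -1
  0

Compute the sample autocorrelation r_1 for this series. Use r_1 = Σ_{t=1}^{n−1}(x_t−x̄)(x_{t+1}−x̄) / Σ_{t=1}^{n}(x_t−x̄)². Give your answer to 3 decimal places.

-0.262

Mean x̄ = (2 + 2 − 3 + 1 + 1 − 1 + 0)/7 = 0.2857
Deviations from mean: 1.7143, 1.7143, -3.2857, 0.7143, 0.7143, -1.2857, -0.2857
Σ(x_t−x̄)(x_{t+1}−x̄) = (2.9388) + (-5.6327) + (-2.3469) + (0.5102) + (-0.9184) + (0.3673) = -5.0816
Denominator Σ(x_t−x̄)² = 19.4286
r_1 = -5.0816 / 19.4286 = -0.262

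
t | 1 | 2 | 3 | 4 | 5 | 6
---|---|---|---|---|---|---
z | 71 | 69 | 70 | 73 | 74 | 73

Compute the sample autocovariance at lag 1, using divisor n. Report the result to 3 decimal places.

1.704

Mean z̄ = (71 + 69 + 70 + 73 + 74 + 73)/6 = 71.6667
Deviations: -0.6667, -2.6667, -1.6667, 1.3333, 2.3333, 1.3333
Σ_{t=1}^{5}(z_t−z̄)(z_{t+1}−z̄) = 10.2222
γ_1 = 10.2222 / 6 = 1.704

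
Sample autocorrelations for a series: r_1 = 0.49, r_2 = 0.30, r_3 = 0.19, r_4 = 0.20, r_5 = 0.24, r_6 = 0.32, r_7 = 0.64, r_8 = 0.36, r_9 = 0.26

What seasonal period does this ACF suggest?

The largest autocorrelation is r_7 = 0.64; the remaining lags stay at or below 0.49. The elevated value at lag 1 (0.49), dropping to 0.30 at lag 2, reflects decaying short-term dependence rather than seasonality.
The dominant spike at lag 7 indicates a seasonal period of 7.

7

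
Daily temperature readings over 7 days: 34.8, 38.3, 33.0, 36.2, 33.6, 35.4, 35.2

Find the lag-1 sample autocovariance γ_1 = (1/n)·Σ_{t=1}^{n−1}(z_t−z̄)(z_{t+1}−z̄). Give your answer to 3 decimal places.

-1.741

Mean z̄ = (34.8 + 38.3 + 33.0 + 36.2 + 33.6 + 35.4 + 35.2)/7 = 35.2143
Deviations: -0.4143, 3.0857, -2.2143, 0.9857, -1.6143, 0.1857, -0.0143
Σ_{t=1}^{6}(z_t−z̄)(z_{t+1}−z̄) = -12.1873
γ_1 = -12.1873 / 7 = -1.741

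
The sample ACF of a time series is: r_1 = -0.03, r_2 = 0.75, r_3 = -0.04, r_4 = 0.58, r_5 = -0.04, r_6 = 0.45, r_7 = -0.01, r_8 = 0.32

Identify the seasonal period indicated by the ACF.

2

The largest autocorrelation is r_2 = 0.75, with weaker echoes at lags 4 (0.58), 6 (0.45) and 8 (0.32); the remaining lags stay at or below -0.01.
The dominant spike at lag 2 indicates a seasonal period of 2.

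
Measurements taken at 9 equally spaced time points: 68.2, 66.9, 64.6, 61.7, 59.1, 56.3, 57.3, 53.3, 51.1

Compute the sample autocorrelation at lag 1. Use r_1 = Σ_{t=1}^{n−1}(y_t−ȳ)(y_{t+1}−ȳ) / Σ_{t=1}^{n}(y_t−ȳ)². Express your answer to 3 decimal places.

Mean ȳ = (68.2 + 66.9 + 64.6 + 61.7 + 59.1 + 56.3 + 57.3 + 53.3 + 51.1)/9 = 59.8333
Numerator Σ_{t=1}^{8}(y_t−ȳ)(y_{t+1}−ȳ) = 185.4889
Denominator Σ(y_t−ȳ)² = 284.5400
r_1 = 185.4889 / 284.5400 = 0.652

0.652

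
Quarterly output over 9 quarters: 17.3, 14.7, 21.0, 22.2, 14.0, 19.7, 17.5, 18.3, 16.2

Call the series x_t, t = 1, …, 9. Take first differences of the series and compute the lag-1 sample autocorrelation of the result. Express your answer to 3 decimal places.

-0.514

First differences Δx: -2.6, 6.3, 1.2, -8.2, 5.7, -2.2, 0.8, -2.1
Mean of differences = -0.1375
Numerator Σ(Δx_t−Δx̄)(Δx_{t+1}−Δx̄) = -80.9039
Denominator Σ(Δx_t−Δx̄)² = 157.3588
r_1(Δx) = -80.9039 / 157.3588 = -0.514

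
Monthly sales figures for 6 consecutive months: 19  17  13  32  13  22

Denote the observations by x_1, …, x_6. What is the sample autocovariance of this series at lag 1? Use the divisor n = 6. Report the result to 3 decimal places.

Mean x̄ = (19 + 17 + 13 + 32 + 13 + 22)/6 = 19.3333
Σ_{t=1}^{5}(x_t−x̄)(x_{t+1}−x̄) = -161.7778
γ_1 = -161.7778 / 6 = -26.963

-26.963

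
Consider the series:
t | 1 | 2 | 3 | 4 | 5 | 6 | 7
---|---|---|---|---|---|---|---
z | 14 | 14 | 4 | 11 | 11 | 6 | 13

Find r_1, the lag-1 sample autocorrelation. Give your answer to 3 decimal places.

Mean z̄ = (14 + 14 + 4 + 11 + 11 + 6 + 13)/7 = 10.4286
Deviations from mean: 3.5714, 3.5714, -6.4286, 0.5714, 0.5714, -4.4286, 2.5714
Numerator Σ_{t=1}^{6}(z_t−z̄)(z_{t+1}−z̄) = -27.4694
Denominator Σ(z_t−z̄)² = 93.7143
r_1 = -27.4694 / 93.7143 = -0.293

-0.293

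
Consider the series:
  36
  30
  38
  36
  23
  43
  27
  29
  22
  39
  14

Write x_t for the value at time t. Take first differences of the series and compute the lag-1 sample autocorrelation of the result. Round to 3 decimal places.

-0.646

First differences Δx: -6, 8, -2, -13, 20, -16, 2, -7, 17, -25
Mean of differences = -2.2000
Numerator Σ(Δx_t−Δx̄)(Δx_{t+1}−Δx̄) = -1193.0400
Denominator Σ(Δx_t−Δx̄)² = 1847.6000
r_1(Δx) = -1193.0400 / 1847.6000 = -0.646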